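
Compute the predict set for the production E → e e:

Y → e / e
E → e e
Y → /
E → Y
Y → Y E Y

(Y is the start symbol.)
PREDICT(E → e e) = (FIRST(RHS) \ {ε}) ∪ (FOLLOW(E) if ε ∈ FIRST(RHS), i.e. RHS ⇒* ε)
FIRST(e e) = { 'e' }
ε ∉ FIRST(e e), so FOLLOW(E) is not added.
PREDICT(E → e e) = { 'e' }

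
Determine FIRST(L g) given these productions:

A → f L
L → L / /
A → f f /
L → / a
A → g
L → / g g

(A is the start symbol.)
FIRST sets of the non-terminals involved (from the grammar, by fixed-point iteration):
  FIRST(L) = { '/' }

To compute FIRST(L g), process the symbols left to right:
Symbol L is a non-terminal. Add FIRST(L) \ {ε} = { '/' }
L is not nullable (ε ∉ FIRST(L)), so stop here.
FIRST(L g) = { '/' }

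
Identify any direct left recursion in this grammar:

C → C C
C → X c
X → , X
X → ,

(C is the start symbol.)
Direct left recursion occurs when N → N α for some non-terminal N (the right-hand side begins with the left-hand side itself).

C → C C: LEFT RECURSIVE (starts with C)
C → X c: starts with X
X → , X: starts with ','
X → ,: starts with ','

The grammar has direct left recursion on: C.

Answer: Yes, C is left-recursive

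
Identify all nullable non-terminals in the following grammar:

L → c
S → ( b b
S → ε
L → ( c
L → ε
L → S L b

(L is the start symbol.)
A non-terminal is nullable if it can derive ε (the empty string): either it has an ε-production, or it has a production whose right-hand side consists entirely of nullable non-terminals.

ε-productions: S → ε, L → ε
So S, L are immediately nullable.
Every non-terminal is now nullable.
Nullable = { 'L', 'S' }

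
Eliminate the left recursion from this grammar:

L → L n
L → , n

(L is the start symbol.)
L → , n L'
L' → n L'
L' → ε

L is directly left-recursive. The standard transformation for
  A → A α₁ | ... | A α_m | β₁ | ... | β_n
is
  A  → β₁ A' | ... | β_n A'
  A' → α₁ A' | ... | α_m A' | ε

L → , n becomes L → , n L'
L → L n becomes L' → n L'
Add L' → ε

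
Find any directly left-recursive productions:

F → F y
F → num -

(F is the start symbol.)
Yes, F is left-recursive

F → F y: LEFT RECURSIVE (starts with F)
F → num -: starts with num

The grammar has direct left recursion on: F.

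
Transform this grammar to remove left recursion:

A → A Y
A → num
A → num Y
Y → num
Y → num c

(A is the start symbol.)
A → num A'
A → num Y A'
A' → Y A'
A' → ε
Y → num
Y → num c

A is directly left-recursive. The standard transformation for
  A → A α₁ | ... | A α_m | β₁ | ... | β_n
is
  A  → β₁ A' | ... | β_n A'
  A' → α₁ A' | ... | α_m A' | ε

A → num becomes A → num A'
A → num Y becomes A → num Y A'
A → A Y becomes A' → Y A'
Add A' → ε

Productions for other non-terminals are unchanged:
  Y → num
  Y → num c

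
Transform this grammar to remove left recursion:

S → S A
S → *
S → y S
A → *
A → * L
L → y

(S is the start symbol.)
S is directly left-recursive. The standard transformation for
  A → A α₁ | ... | A α_m | β₁ | ... | β_n
is
  A  → β₁ A' | ... | β_n A'
  A' → α₁ A' | ... | α_m A' | ε

S → * becomes S → * S'
S → y S becomes S → y S S'
S → S A becomes S' → A S'
Add S' → ε

Productions for other non-terminals are unchanged:
  A → *
  A → * L
  L → y

Resulting grammar:
S → * S'
S → y S S'
S' → A S'
S' → ε
A → *
A → * L
L → y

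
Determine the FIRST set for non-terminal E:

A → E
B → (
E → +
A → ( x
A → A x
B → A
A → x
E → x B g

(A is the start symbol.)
{ '+', 'x' }

To compute FIRST(E), examine every production with E on the left-hand side, reading each right-hand side left to right until a non-nullable symbol is reached.

From E → +:
  - '+' is a terminal: add '+' and stop
From E → x B g:
  - x is a terminal: add 'x' and stop

Collecting: FIRST(E) = { '+', 'x' }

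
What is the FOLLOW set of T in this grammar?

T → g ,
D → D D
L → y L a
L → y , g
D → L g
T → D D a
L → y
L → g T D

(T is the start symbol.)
To compute FOLLOW(T), find every occurrence of T on a right-hand side N → α T β: add FIRST(β) \ {ε}, and if β is empty or nullable also add FOLLOW(N). Iterate to a fixed point.

T is the start symbol, so $ ∈ FOLLOW(T).
In L → g T D: T is followed by D, add FIRST(D) \ {ε} = { 'g', 'y' }

Taking the union: FOLLOW(T) = { $, 'g', 'y' }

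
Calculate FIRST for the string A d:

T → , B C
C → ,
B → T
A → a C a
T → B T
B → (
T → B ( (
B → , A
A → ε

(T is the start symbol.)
{ 'a', 'd' }

FIRST sets of the non-terminals involved (from the grammar, by fixed-point iteration):
  FIRST(A) = { 'a', ε }

To compute FIRST(A d), process the symbols left to right:
Symbol A is a non-terminal. Add FIRST(A) \ {ε} = { 'a' }
A is nullable (ε ∈ FIRST(A)), continue to the next symbol.
Symbol d is a terminal. Add 'd' and stop.
FIRST(A d) = { 'a', 'd' }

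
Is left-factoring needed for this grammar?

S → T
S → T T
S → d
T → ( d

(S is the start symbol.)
Left-factoring is needed when two productions for the same non-terminal
share a common prefix on the right-hand side.

Productions for S:
  S → T
  S → T T
  S → d

Found common prefix 'T' in productions for S

Answer: Yes, S has productions with common prefix 'T'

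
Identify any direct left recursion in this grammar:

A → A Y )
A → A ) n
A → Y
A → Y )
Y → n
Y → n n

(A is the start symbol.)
Yes, A is left-recursive

A → A Y ): LEFT RECURSIVE (starts with A)
A → A ) n: LEFT RECURSIVE (starts with A)
A → Y: starts with Y
A → Y ): starts with Y
Y → n: starts with n
Y → n n: starts with n

The grammar has direct left recursion on: A.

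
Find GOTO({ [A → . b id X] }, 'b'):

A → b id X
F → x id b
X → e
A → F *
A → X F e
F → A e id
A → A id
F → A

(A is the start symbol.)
GOTO(I, 'b') = CLOSURE({ [A → αX.β] : [A → α.Xβ] ∈ I, X = 'b' })

Items with dot before 'b', with the dot advanced:
  [A → . b id X] → [A → b . id X]
Closure adds nothing (no advanced item has the dot before a non-terminal).

GOTO = { [A → b . id X] }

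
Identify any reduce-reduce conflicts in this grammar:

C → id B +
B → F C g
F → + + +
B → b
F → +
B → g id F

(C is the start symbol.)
No reduce-reduce conflicts

Augment with C' → C and build the canonical LR(0) collection (I0 = CLOSURE({[C' → . C]}), then GOTO on every symbol after a dot until no new states appear). It has 15 states:
  I0: { [C → . id B +], [C' → . C] }  — shift
  I1: { [C' → C .] }  — accept
  I2: { [B → . F C g], [B → . b], [B → . g id F], [C → id . B +], [F → . + + +], [F → . +] }  — shift
  I3: { [F → + . + +], [F → + .] }  — shift, reduce
  I4: { [C → id B . +] }  — shift
  I5: { [B → F . C g], [C → . id B +] }  — shift
  I6: { [B → b .] }  — reduce
  I7: { [B → g . id F] }  — shift
  I8: { [B → g id . F], [F → . + + +], [F → . +] }  — shift
  I9: { [B → g id F .] }  — reduce
  I10: { [B → F C . g] }  — shift
  I11: { [B → F C g .] }  — reduce
  I12: { [C → id B + .] }  — reduce
  I13: { [F → + + . +] }  — shift
  I14: { [F → + + + .] }  — reduce

No state contains more than one complete item.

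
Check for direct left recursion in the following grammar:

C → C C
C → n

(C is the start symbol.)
Yes, C is left-recursive

Direct left recursion occurs when N → N α for some non-terminal N (the right-hand side begins with the left-hand side itself).

C → C C: LEFT RECURSIVE (starts with C)
C → n: starts with n

The grammar has direct left recursion on: C.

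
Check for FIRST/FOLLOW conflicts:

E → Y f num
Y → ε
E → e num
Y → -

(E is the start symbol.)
A FIRST/FOLLOW conflict occurs when a non-terminal N has a nullable alternative N → β (β ⇒* ε) and another alternative N → α with FIRST(α) ∩ FOLLOW(N) ≠ ∅: on such a lookahead the parser cannot decide between expanding α and letting N vanish via β.

Nullable non-terminals: Y.

Y: nullable alternative(s) Y → ε; FOLLOW(Y) = { 'f' }
  Y → ε: FIRST \ {ε} = { } — this is the only nullable alternative, skip
  Y → -: FIRST \ {ε} = { '-' } — disjoint from FOLLOW(Y)

E has no nullable alternative, so no FIRST/FOLLOW check is needed there.

No FIRST/FOLLOW conflicts found.

Answer: No FIRST/FOLLOW conflicts.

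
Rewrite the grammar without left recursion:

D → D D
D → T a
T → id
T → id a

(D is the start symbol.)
D → T a D'
D' → D D'
D' → ε
T → id
T → id a

D is directly left-recursive. The standard transformation for
  A → A α₁ | ... | A α_m | β₁ | ... | β_n
is
  A  → β₁ A' | ... | β_n A'
  A' → α₁ A' | ... | α_m A' | ε

D → T a becomes D → T a D'
D → D D becomes D' → D D'
Add D' → ε

Productions for other non-terminals are unchanged:
  T → id
  T → id a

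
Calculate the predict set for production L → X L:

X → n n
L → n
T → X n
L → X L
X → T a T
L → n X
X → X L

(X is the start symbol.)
{ 'n' }

PREDICT(L → X L) = (FIRST(RHS) \ {ε}) ∪ (FOLLOW(L) if ε ∈ FIRST(RHS), i.e. RHS ⇒* ε)
FIRST(X) = { 'n' }
FIRST(X L) = { 'n' }
ε ∉ FIRST(X L), so FOLLOW(L) is not added.
PREDICT(L → X L) = { 'n' }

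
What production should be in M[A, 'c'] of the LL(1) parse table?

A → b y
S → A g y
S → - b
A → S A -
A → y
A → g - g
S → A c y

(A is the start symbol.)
Empty (error entry)

To find M[A, 'c'], we find productions for A where 'c' is in the predict set (PREDICT(N → α) = (FIRST(α) \ {ε}) ∪ (FOLLOW(N) if α ⇒* ε)).

Relevant sets:
  FIRST(S) = { '-', 'b', 'g', 'y' }

A → b y: PREDICT = { 'b' }
A → S A -: PREDICT = { '-', 'b', 'g', 'y' }
A → y: PREDICT = { 'y' }
A → g - g: PREDICT = { 'g' }

M[A, 'c'] is empty (no production applies)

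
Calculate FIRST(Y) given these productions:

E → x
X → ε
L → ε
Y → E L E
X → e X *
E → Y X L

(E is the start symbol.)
To compute FIRST(Y), examine every production with Y on the left-hand side, reading each right-hand side left to right until a non-nullable symbol is reached.

FIRST sets of the other non-terminals involved (by the same procedure, iterated to a fixed point):
  FIRST(E) = { 'x' }

From Y → E L E:
  - E is a non-terminal: add FIRST(E) \ {ε} = { 'x' }
    E is not nullable, so stop

Collecting: FIRST(Y) = { 'x' }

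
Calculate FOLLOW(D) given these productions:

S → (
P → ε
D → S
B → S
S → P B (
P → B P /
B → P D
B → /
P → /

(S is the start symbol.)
To compute FOLLOW(D), find every occurrence of D on a right-hand side N → α D β: add FIRST(β) \ {ε}, and if β is empty or nullable also add FOLLOW(N). Iterate to a fixed point.

In B → P D: D is at the end, add FOLLOW(B)

The FOLLOW sets referred to above (computed the same way, to a fixed point):
  FOLLOW(B) = { '(', '/' }

Taking the union: FOLLOW(D) = { '(', '/' }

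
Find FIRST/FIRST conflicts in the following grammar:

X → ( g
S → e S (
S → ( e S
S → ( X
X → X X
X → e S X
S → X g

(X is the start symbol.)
A FIRST/FIRST conflict occurs when two productions N → α and N → β for the same non-terminal have FIRST(α) ∩ FIRST(β) ≠ ∅ (with ε ∈ FIRST of a nullable right-hand side, so two nullable alternatives also conflict).

FIRST sets of the non-terminals at (or reachable through a nullable prefix from) the front of some alternative:
  FIRST(X) = { '(', 'e' }

Productions for X:
  X → ( g: FIRST = { '(' }
  X → X X: FIRST = { '(', 'e' }
  X → e S X: FIRST = { 'e' }
Productions for S:
  S → e S (: FIRST = { 'e' }
  S → ( e S: FIRST = { '(' }
  S → ( X: FIRST = { '(' }
  S → X g: FIRST = { '(', 'e' }

Conflict for X: X → ( g and X → X X
  Overlap: { '(' }
Conflict for X: X → X X and X → e S X
  Overlap: { 'e' }
Conflict for S: S → e S ( and S → X g
  Overlap: { 'e' }
Conflict for S: S → ( e S and S → ( X
  Overlap: { '(' }
Conflict for S: S → ( e S and S → X g
  Overlap: { '(' }
Conflict for S: S → ( X and S → X g
  Overlap: { '(' }

Answer: Yes. X → '(' g / X → X X on { '(' }; X → X X / X → e S X on { 'e' }; S → e S '(' / S → X g on { 'e' }; S → '(' e S / S → '(' X on { '(' }; S → '(' e S / S → X g on { '(' }; S → '(' X / S → X g on { '(' }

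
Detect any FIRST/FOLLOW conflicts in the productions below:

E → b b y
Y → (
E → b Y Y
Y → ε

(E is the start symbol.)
Yes. Y → '(' with FOLLOW(Y) on { '(' }

A FIRST/FOLLOW conflict occurs when a non-terminal N has a nullable alternative N → β (β ⇒* ε) and another alternative N → α with FIRST(α) ∩ FOLLOW(N) ≠ ∅: on such a lookahead the parser cannot decide between expanding α and letting N vanish via β.

Nullable non-terminals: Y.

Y: nullable alternative(s) Y → ε; FOLLOW(Y) = { $, '(' }
  Y → (: FIRST \ {ε} = { '(' } — overlaps FOLLOW(Y) on { '(' }: CONFLICT
  Y → ε: FIRST \ {ε} = { } — this is the only nullable alternative, skip

E has no nullable alternative, so no FIRST/FOLLOW check is needed there.

So the grammar has 1 FIRST/FOLLOW conflict (marked CONFLICT above).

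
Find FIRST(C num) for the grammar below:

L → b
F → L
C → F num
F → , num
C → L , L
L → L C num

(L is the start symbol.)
FIRST sets of the non-terminals involved (from the grammar, by fixed-point iteration):
  FIRST(C) = { ',', 'b' }

To compute FIRST(C num), process the symbols left to right:
Symbol C is a non-terminal. Add FIRST(C) \ {ε} = { ',', 'b' }
C is not nullable (ε ∉ FIRST(C)), so stop here.
FIRST(C num) = { ',', 'b' }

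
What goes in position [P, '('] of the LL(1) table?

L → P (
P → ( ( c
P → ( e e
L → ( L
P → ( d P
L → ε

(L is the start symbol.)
To find M[P, '('], we find productions for P where '(' is in the predict set (PREDICT(N → α) = (FIRST(α) \ {ε}) ∪ (FOLLOW(N) if α ⇒* ε)).

P → ( ( c: PREDICT = { '(' }
  '(' is in predict set, so this production goes in M[P, '(']
P → ( e e: PREDICT = { '(' }
  '(' is in predict set, so this production goes in M[P, '(']
P → ( d P: PREDICT = { '(' }
  '(' is in predict set, so this production goes in M[P, '(']

M[P, '('] = P → ( ( c, P → ( e e, P → ( d P  (a multiply-defined cell — the grammar is not LL(1))

Answer: P → ( ( c, P → ( e e, P → ( d P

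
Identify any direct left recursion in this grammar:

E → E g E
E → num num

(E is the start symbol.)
E → E g E: LEFT RECURSIVE (starts with E)
E → num num: starts with num

The grammar has direct left recursion on: E.

Answer: Yes, E is left-recursive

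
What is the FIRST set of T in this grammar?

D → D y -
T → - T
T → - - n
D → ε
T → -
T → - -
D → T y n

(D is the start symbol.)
{ '-' }

To compute FIRST(T), examine every production with T on the left-hand side, reading each right-hand side left to right until a non-nullable symbol is reached.

From T → - T:
  - '-' is a terminal: add '-' and stop
From T → - - n:
  - '-' is a terminal: add '-' and stop
From T → -:
  - '-' is a terminal: add '-' and stop
From T → - -:
  - '-' is a terminal: add '-' and stop

Collecting: FIRST(T) = { '-' }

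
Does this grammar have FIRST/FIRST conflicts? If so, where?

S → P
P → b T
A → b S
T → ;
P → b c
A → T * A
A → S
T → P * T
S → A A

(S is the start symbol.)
Yes. S → P / S → A A on { 'b' }; P → b T / P → b c on { 'b' }; A → b S / A → T '*' A on { 'b' }; A → b S / A → S on { 'b' }; A → T '*' A / A → S on { ';', 'b' }

FIRST sets of the non-terminals at (or reachable through a nullable prefix from) the front of some alternative:
  FIRST(P) = { 'b' }
  FIRST(A) = { ';', 'b' }
  FIRST(T) = { ';', 'b' }
  FIRST(S) = { ';', 'b' }

Productions for S:
  S → P: FIRST = { 'b' }
  S → A A: FIRST = { ';', 'b' }
Productions for P:
  P → b T: FIRST = { 'b' }
  P → b c: FIRST = { 'b' }
Productions for A:
  A → b S: FIRST = { 'b' }
  A → T * A: FIRST = { ';', 'b' }
  A → S: FIRST = { ';', 'b' }
Productions for T:
  T → ;: FIRST = { ';' }
  T → P * T: FIRST = { 'b' }

Conflict for S: S → P and S → A A
  Overlap: { 'b' }
Conflict for P: P → b T and P → b c
  Overlap: { 'b' }
Conflict for A: A → b S and A → T * A
  Overlap: { 'b' }
Conflict for A: A → b S and A → S
  Overlap: { 'b' }
Conflict for A: A → T * A and A → S
  Overlap: { ';', 'b' }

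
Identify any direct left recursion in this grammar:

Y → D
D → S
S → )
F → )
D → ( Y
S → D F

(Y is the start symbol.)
Direct left recursion occurs when N → N α for some non-terminal N (the right-hand side begins with the left-hand side itself).

Y → D: starts with D
D → S: starts with S
S → ): starts with ')'
F → ): starts with ')'
D → ( Y: starts with '('
S → D F: starts with D

No direct left recursion found.

Answer: No direct left recursion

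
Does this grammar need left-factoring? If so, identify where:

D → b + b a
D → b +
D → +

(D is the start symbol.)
Yes, D has productions with common prefix 'b +'

Left-factoring is needed when two productions for the same non-terminal
share a common prefix on the right-hand side.

Productions for D:
  D → b + b a
  D → b +
  D → +

Found common prefix 'b +' in productions for D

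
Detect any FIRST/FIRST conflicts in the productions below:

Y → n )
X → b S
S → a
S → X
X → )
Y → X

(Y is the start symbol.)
No FIRST/FIRST conflicts.

FIRST sets of the non-terminals at (or reachable through a nullable prefix from) the front of some alternative:
  FIRST(X) = { ')', 'b' }

Productions for Y:
  Y → n ): FIRST = { 'n' }
  Y → X: FIRST = { ')', 'b' }
Productions for X:
  X → b S: FIRST = { 'b' }
  X → ): FIRST = { ')' }
Productions for S:
  S → a: FIRST = { 'a' }
  S → X: FIRST = { ')', 'b' }

All alternatives of each non-terminal have pairwise disjoint FIRST sets.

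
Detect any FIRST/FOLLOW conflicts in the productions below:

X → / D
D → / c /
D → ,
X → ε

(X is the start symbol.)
No FIRST/FOLLOW conflicts.

A FIRST/FOLLOW conflict occurs when a non-terminal N has a nullable alternative N → β (β ⇒* ε) and another alternative N → α with FIRST(α) ∩ FOLLOW(N) ≠ ∅: on such a lookahead the parser cannot decide between expanding α and letting N vanish via β.

Nullable non-terminals: X.

X: nullable alternative(s) X → ε; FOLLOW(X) = { $ }
  X → / D: FIRST \ {ε} = { '/' } — disjoint from FOLLOW(X)
  X → ε: FIRST \ {ε} = { } — this is the only nullable alternative, skip

D has no nullable alternative, so no FIRST/FOLLOW check is needed there.

No FIRST/FOLLOW conflicts found.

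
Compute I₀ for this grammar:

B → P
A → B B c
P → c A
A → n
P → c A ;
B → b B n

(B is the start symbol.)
{ [B → . P], [B → . b B n], [B' → . B], [P → . c A ;], [P → . c A] }

First, augment the grammar with B' → B
I₀ = CLOSURE({ [B' → . B] }):
  [B' → . B] has the dot before B: add [B → . P], [B → . b B n]
  [B → . P] has the dot before P: add [P → . c A], [P → . c A ;]
No further items can be added.

I₀ = { [B → . P], [B → . b B n], [B' → . B], [P → . c A ;], [P → . c A] }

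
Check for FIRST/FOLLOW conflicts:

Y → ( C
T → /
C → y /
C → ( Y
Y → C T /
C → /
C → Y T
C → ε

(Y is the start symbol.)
Yes. C → '/' with FOLLOW(C) on { '/' }; C → Y T with FOLLOW(C) on { '/' }

A FIRST/FOLLOW conflict occurs when a non-terminal N has a nullable alternative N → β (β ⇒* ε) and another alternative N → α with FIRST(α) ∩ FOLLOW(N) ≠ ∅: on such a lookahead the parser cannot decide between expanding α and letting N vanish via β.

Nullable non-terminals: C.
FIRST sets used below: FIRST(Y) = { '(', '/', 'y' }

C: nullable alternative(s) C → ε; FOLLOW(C) = { $, '/' }
  C → y /: FIRST \ {ε} = { 'y' } — disjoint from FOLLOW(C)
  C → ( Y: FIRST \ {ε} = { '(' } — disjoint from FOLLOW(C)
  C → /: FIRST \ {ε} = { '/' } — overlaps FOLLOW(C) on { '/' }: CONFLICT
  C → Y T: FIRST \ {ε} = { '(', '/', 'y' } — overlaps FOLLOW(C) on { '/' }: CONFLICT
  C → ε: FIRST \ {ε} = { } — this is the only nullable alternative, skip

T, Y have no nullable alternative, so no FIRST/FOLLOW check is needed there.

So the grammar has 2 FIRST/FOLLOW conflicts (marked CONFLICT above).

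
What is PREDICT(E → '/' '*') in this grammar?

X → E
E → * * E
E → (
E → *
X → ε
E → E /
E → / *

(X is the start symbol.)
PREDICT(E → '/' '*') = (FIRST(RHS) \ {ε}) ∪ (FOLLOW(E) if ε ∈ FIRST(RHS), i.e. RHS ⇒* ε)
FIRST('/' '*') = { '/' }
ε ∉ FIRST('/' '*'), so FOLLOW(E) is not added.
PREDICT(E → '/' '*') = { '/' }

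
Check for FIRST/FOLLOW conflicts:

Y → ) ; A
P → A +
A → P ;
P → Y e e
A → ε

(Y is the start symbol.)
Yes. A → P ';' with FOLLOW(A) on { '+' }

A FIRST/FOLLOW conflict occurs when a non-terminal N has a nullable alternative N → β (β ⇒* ε) and another alternative N → α with FIRST(α) ∩ FOLLOW(N) ≠ ∅: on such a lookahead the parser cannot decide between expanding α and letting N vanish via β.

Nullable non-terminals: A.
FIRST sets used below: FIRST(P) = { ')', '+' }

A: nullable alternative(s) A → ε; FOLLOW(A) = { $, '+', 'e' }
  A → P ;: FIRST \ {ε} = { ')', '+' } — overlaps FOLLOW(A) on { '+' }: CONFLICT
  A → ε: FIRST \ {ε} = { } — this is the only nullable alternative, skip

P, Y have no nullable alternative, so no FIRST/FOLLOW check is needed there.

So the grammar has 1 FIRST/FOLLOW conflict (marked CONFLICT above).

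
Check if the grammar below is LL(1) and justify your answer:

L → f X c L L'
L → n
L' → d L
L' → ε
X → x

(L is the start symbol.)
No. Predict set conflict for L': { 'd' }

Relevant sets:
  FOLLOW(L') = { $, 'd' }

For L:
  PREDICT(L → f X c L L') = { 'f' }
  PREDICT(L → n) = { 'n' }
For L':
  PREDICT(L' → d L) = { 'd' }
  PREDICT(L' → ε) = { $, 'd' }
X has a single production, so nothing to check there.

Conflict found: Predict set conflict for L': { 'd' }
The grammar is NOT LL(1).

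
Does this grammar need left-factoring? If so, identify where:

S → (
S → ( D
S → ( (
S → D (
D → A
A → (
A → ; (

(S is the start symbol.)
Left-factoring is needed when two productions for the same non-terminal
share a common prefix on the right-hand side.

Productions for S:
  S → (
  S → ( D
  S → ( (
  S → D (
Productions for A:
  A → (
  A → ; (

Found common prefix '(' in productions for S

Answer: Yes, S has productions with common prefix '('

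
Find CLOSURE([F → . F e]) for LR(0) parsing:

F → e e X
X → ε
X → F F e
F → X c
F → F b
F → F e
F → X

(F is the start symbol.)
{ [F → . F b], [F → . F e], [F → . X c], [F → . X], [F → . e e X], [X → . F F e], [X → .] }

Start with: [F → . F e]
  [F → . F e] has the dot before F: add [F → . e e X], [F → . X c], [F → . F b], [F → . X]
  [F → . X c] has the dot before X: add [X → .], [X → . F F e]
No further items can be added.

CLOSURE = { [F → . F b], [F → . F e], [F → . X c], [F → . X], [F → . e e X], [X → . F F e], [X → .] }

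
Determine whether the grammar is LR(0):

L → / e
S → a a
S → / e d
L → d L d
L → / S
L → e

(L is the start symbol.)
Yes, the grammar is LR(0)

A grammar is LR(0) if no state in the canonical LR(0) collection has:
  - both a shift item (dot before a terminal) and a complete item (shift-reduce conflict), or
  - two or more complete items (reduce-reduce conflict; the accept item [L' → L .] counts as a complete item here).

Augment with L' → L and build the canonical LR(0) collection (I0 = CLOSURE({[L' → . L]}), then GOTO on every symbol after a dot until no new states appear). It has 14 states:
  I0: { [L → . / S], [L → . / e], [L → . d L d], [L → . e], [L' → . L] }  — shift
  I1: { [L → / . S], [L → / . e], [S → . / e d], [S → . a a] }  — shift
  I2: { [L' → L .] }  — accept
  I3: { [L → . / S], [L → . / e], [L → . d L d], [L → . e], [L → d . L d] }  — shift
  I4: { [L → e .] }  — reduce
  I5: { [L → d L . d] }  — shift
  I6: { [L → d L d .] }  — reduce
  I7: { [S → / . e d] }  — shift
  I8: { [L → / S .] }  — reduce
  I9: { [S → a . a] }  — shift
  I10: { [L → / e .] }  — reduce
  I11: { [S → a a .] }  — reduce
  I12: { [S → / e . d] }  — shift
  I13: { [S → / e d .] }  — reduce

Every state is either a pure shift/goto state or contains exactly one complete item and nothing to shift — no conflicts. The grammar is LR(0).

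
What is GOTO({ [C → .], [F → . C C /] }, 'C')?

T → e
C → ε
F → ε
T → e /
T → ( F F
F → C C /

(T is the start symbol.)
{ [C → .], [F → C . C /] }

GOTO(I, 'C') = CLOSURE({ [A → αX.β] : [A → α.Xβ] ∈ I, X = 'C' })

Items with dot before 'C', with the dot advanced:
  [F → . C C /] → [F → C . C /]
Closure of the advanced items:
  [F → C . C /] has the dot before C: add [C → .]

GOTO = { [C → .], [F → C . C /] }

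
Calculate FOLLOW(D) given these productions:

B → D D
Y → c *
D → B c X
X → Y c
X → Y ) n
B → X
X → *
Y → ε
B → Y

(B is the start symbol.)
{ $, ')', '*', 'c' }

To compute FOLLOW(D), find every occurrence of D on a right-hand side N → α D β: add FIRST(β) \ {ε}, and if β is empty or nullable also add FOLLOW(N). Iterate to a fixed point.

In B → D D: D is followed by D, add FIRST(D) \ {ε} = { ')', '*', 'c' }
In B → D D: D is at the end, add FOLLOW(B)

The FOLLOW sets referred to above (computed the same way, to a fixed point):
  FOLLOW(B) = { $, 'c' }

Taking the union: FOLLOW(D) = { $, ')', '*', 'c' }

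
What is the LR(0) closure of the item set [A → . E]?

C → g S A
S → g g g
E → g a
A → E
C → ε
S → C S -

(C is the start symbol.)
{ [A → . E], [E → . g a] }

To compute CLOSURE, for each item [A → α.Bβ] where B is a non-terminal, add [B → .γ] for all productions B → γ; repeat for the newly added items until nothing changes.

Start with: [A → . E]
  [A → . E] has the dot before E: add [E → . g a]
No further items can be added.

CLOSURE = { [A → . E], [E → . g a] }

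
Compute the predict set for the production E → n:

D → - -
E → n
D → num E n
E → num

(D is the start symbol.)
PREDICT(E → n) = (FIRST(RHS) \ {ε}) ∪ (FOLLOW(E) if ε ∈ FIRST(RHS), i.e. RHS ⇒* ε)
FIRST(n) = { 'n' }
ε ∉ FIRST(n), so FOLLOW(E) is not added.
PREDICT(E → n) = { 'n' }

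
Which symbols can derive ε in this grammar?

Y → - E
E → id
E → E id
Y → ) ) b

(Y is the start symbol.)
There are no ε-productions, so no non-terminal can derive ε.
No non-terminals are nullable.

Answer: None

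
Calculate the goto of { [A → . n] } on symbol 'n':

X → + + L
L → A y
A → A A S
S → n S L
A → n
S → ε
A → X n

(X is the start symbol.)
{ [A → n .] }

GOTO(I, 'n') = CLOSURE({ [A → αX.β] : [A → α.Xβ] ∈ I, X = 'n' })

Items with dot before 'n', with the dot advanced:
  [A → . n] → [A → n .]
Closure adds nothing (no advanced item has the dot before a non-terminal).

GOTO = { [A → n .] }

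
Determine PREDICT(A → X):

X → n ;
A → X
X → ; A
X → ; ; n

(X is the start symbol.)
{ ';', 'n' }

PREDICT(A → X) = (FIRST(RHS) \ {ε}) ∪ (FOLLOW(A) if ε ∈ FIRST(RHS), i.e. RHS ⇒* ε)
FIRST(X) = { ';', 'n' }
FIRST(X) = { ';', 'n' }
ε ∉ FIRST(X), so FOLLOW(A) is not added.
PREDICT(A → X) = { ';', 'n' }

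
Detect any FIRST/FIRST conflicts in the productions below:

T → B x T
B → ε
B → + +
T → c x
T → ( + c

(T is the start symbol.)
No FIRST/FIRST conflicts.

A FIRST/FIRST conflict occurs when two productions N → α and N → β for the same non-terminal have FIRST(α) ∩ FIRST(β) ≠ ∅ (with ε ∈ FIRST of a nullable right-hand side, so two nullable alternatives also conflict).

FIRST sets of the non-terminals at (or reachable through a nullable prefix from) the front of some alternative:
  FIRST(B) = { '+', ε }

Productions for T:
  T → B x T: FIRST = { '+', 'x' }
  T → c x: FIRST = { 'c' }
  T → ( + c: FIRST = { '(' }
Productions for B:
  B → ε: FIRST = { ε }
  B → + +: FIRST = { '+' }

All alternatives of each non-terminal have pairwise disjoint FIRST sets.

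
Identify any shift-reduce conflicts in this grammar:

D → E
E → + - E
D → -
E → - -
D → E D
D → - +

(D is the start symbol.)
Yes — I2: [D → - .] vs [D → - . +]; I4: [D → E .] vs [D → . -]

A shift-reduce conflict occurs when an LR(0) state has both:
  - a complete (reduce) item [A → α .] (dot at the end), and
  - a shift item [B → β . c γ] (dot before a terminal).

Augment with D' → D and build the canonical LR(0) collection (I0 = CLOSURE({[D' → . D]}), then GOTO on every symbol after a dot until no new states appear). It has 11 states:
  I0: { [D → . - +], [D → . -], [D → . E D], [D → . E], [D' → . D], [E → . + - E], [E → . - -] }  — shift
  I1: { [E → + . - E] }  — shift
  I2: { [D → - . +], [D → - .], [E → - . -] }  — shift, reduce
  I3: { [D' → D .] }  — accept
  I4: { [D → . - +], [D → . -], [D → . E D], [D → . E], [D → E . D], [D → E .], [E → . + - E], [E → . - -] }  — shift, reduce
  I5: { [D → E D .] }  — reduce
  I6: { [D → - + .] }  — reduce
  I7: { [E → - - .] }  — reduce
  I8: { [E → + - . E], [E → . + - E], [E → . - -] }  — shift
  I9: { [E → - . -] }  — shift
  I10: { [E → + - E .] }  — reduce

I2 contains reduce item [D → - .] and shift items [D → - . +], [E → - . -] — shift-reduce conflict.
I4 contains reduce item [D → E .] and shift items [D → . -], [D → . - +], [E → . + - E], [E → . - -] — shift-reduce conflict.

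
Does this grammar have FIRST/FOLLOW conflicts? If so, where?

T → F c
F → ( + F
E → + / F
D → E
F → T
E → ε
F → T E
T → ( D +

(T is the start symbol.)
Yes. E → '+' '/' F with FOLLOW(E) on { '+' }

A FIRST/FOLLOW conflict occurs when a non-terminal N has a nullable alternative N → β (β ⇒* ε) and another alternative N → α with FIRST(α) ∩ FOLLOW(N) ≠ ∅: on such a lookahead the parser cannot decide between expanding α and letting N vanish via β.

Nullable non-terminals: D, E.
D has a nullable alternative but only one production, so nothing to check.

E: nullable alternative(s) E → ε; FOLLOW(E) = { '+', 'c' }
  E → + / F: FIRST \ {ε} = { '+' } — overlaps FOLLOW(E) on { '+' }: CONFLICT
  E → ε: FIRST \ {ε} = { } — this is the only nullable alternative, skip

F, T have no nullable alternative, so no FIRST/FOLLOW check is needed there.

So the grammar has 1 FIRST/FOLLOW conflict (marked CONFLICT above).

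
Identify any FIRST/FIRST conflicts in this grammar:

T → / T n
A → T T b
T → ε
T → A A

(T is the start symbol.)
FIRST sets of the non-terminals at (or reachable through a nullable prefix from) the front of some alternative:
  FIRST(A) = { '/', 'b' }

Productions for T:
  T → / T n: FIRST = { '/' }
  T → ε: FIRST = { ε }
  T → A A: FIRST = { '/', 'b' }
A has only one production, so no FIRST/FIRST conflict is possible there.

Conflict for T: T → / T n and T → A A
  Overlap: { '/' }

Answer: Yes. T → '/' T n / T → A A on { '/' }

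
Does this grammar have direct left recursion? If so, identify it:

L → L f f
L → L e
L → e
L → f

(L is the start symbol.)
Direct left recursion occurs when N → N α for some non-terminal N (the right-hand side begins with the left-hand side itself).

L → L f f: LEFT RECURSIVE (starts with L)
L → L e: LEFT RECURSIVE (starts with L)
L → e: starts with e
L → f: starts with f

The grammar has direct left recursion on: L.

Answer: Yes, L is left-recursive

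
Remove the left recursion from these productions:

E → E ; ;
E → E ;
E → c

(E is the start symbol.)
E is directly left-recursive. The standard transformation for
  A → A α₁ | ... | A α_m | β₁ | ... | β_n
is
  A  → β₁ A' | ... | β_n A'
  A' → α₁ A' | ... | α_m A' | ε

E → c becomes E → c E'
E → E ; ; becomes E' → ; ; E'
E → E ; becomes E' → ; E'
Add E' → ε

Resulting grammar:
E → c E'
E' → ; ; E'
E' → ; E'
E' → ε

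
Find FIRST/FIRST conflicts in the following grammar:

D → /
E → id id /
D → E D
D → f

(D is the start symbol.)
No FIRST/FIRST conflicts.

A FIRST/FIRST conflict occurs when two productions N → α and N → β for the same non-terminal have FIRST(α) ∩ FIRST(β) ≠ ∅ (with ε ∈ FIRST of a nullable right-hand side, so two nullable alternatives also conflict).

FIRST sets of the non-terminals at (or reachable through a nullable prefix from) the front of some alternative:
  FIRST(E) = { 'id' }

Productions for D:
  D → /: FIRST = { '/' }
  D → E D: FIRST = { 'id' }
  D → f: FIRST = { 'f' }
E has only one production, so no FIRST/FIRST conflict is possible there.

All alternatives of each non-terminal have pairwise disjoint FIRST sets.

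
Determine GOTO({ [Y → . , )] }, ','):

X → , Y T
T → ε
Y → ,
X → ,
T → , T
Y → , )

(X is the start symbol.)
{ [Y → , . )] }

GOTO(I, ',') = CLOSURE({ [A → αX.β] : [A → α.Xβ] ∈ I, X = ',' })

Items with dot before ',', with the dot advanced:
  [Y → . , )] → [Y → , . )]
Closure adds nothing (no advanced item has the dot before a non-terminal).

GOTO = { [Y → , . )] }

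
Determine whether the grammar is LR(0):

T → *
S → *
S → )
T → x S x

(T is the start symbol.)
Yes, the grammar is LR(0)

Augment with T' → T and build the canonical LR(0) collection (I0 = CLOSURE({[T' → . T]}), then GOTO on every symbol after a dot until no new states appear). It has 8 states:
  I0: { [T → . *], [T → . x S x], [T' → . T] }  — shift
  I1: { [T → * .] }  — reduce
  I2: { [T' → T .] }  — accept
  I3: { [S → . )], [S → . *], [T → x . S x] }  — shift
  I4: { [S → ) .] }  — reduce
  I5: { [S → * .] }  — reduce
  I6: { [T → x S . x] }  — shift
  I7: { [T → x S x .] }  — reduce

Every state is either a pure shift/goto state or contains exactly one complete item and nothing to shift — no conflicts. The grammar is LR(0).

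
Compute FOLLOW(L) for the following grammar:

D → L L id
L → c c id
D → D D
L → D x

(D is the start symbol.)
In D → L L id: L is followed by L id, add FIRST(L id) \ {ε} = { 'c' }
In D → L L id: L is followed by id, add FIRST(id) \ {ε} = { 'id' }

Taking the union: FOLLOW(L) = { 'c', 'id' }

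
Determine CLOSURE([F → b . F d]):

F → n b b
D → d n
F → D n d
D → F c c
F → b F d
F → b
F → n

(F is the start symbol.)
To compute CLOSURE, for each item [A → α.Bβ] where B is a non-terminal, add [B → .γ] for all productions B → γ; repeat for the newly added items until nothing changes.

Start with: [F → b . F d]
  [F → b . F d] has the dot before F: add [F → . n b b], [F → . D n d], [F → . b F d], [F → . b], [F → . n]
  [F → . D n d] has the dot before D: add [D → . d n], [D → . F c c]
No further items can be added.

CLOSURE = { [D → . F c c], [D → . d n], [F → . D n d], [F → . b F d], [F → . b], [F → . n b b], [F → . n], [F → b . F d] }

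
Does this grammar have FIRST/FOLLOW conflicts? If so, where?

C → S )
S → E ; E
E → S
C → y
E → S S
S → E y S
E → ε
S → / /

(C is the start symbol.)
A FIRST/FOLLOW conflict occurs when a non-terminal N has a nullable alternative N → β (β ⇒* ε) and another alternative N → α with FIRST(α) ∩ FOLLOW(N) ≠ ∅: on such a lookahead the parser cannot decide between expanding α and letting N vanish via β.

Nullable non-terminals: E.
FIRST sets used below: FIRST(S) = { '/', ';', 'y' }

E: nullable alternative(s) E → ε; FOLLOW(E) = { ')', '/', ';', 'y' }
  E → S: FIRST \ {ε} = { '/', ';', 'y' } — overlaps FOLLOW(E) on { '/', ';', 'y' }: CONFLICT
  E → S S: FIRST \ {ε} = { '/', ';', 'y' } — overlaps FOLLOW(E) on { '/', ';', 'y' }: CONFLICT
  E → ε: FIRST \ {ε} = { } — this is the only nullable alternative, skip

C, S have no nullable alternative, so no FIRST/FOLLOW check is needed there.

So the grammar has 2 FIRST/FOLLOW conflicts (marked CONFLICT above).

Answer: Yes. E → S with FOLLOW(E) on { '/', ';', 'y' }; E → S S with FOLLOW(E) on { '/', ';', 'y' }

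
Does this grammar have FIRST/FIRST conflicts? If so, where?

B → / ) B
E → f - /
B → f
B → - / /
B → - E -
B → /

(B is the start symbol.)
Yes. B → '/' ')' B / B → '/' on { '/' }; B → '-' '/' '/' / B → '-' E '-' on { '-' }

A FIRST/FIRST conflict occurs when two productions N → α and N → β for the same non-terminal have FIRST(α) ∩ FIRST(β) ≠ ∅ (with ε ∈ FIRST of a nullable right-hand side, so two nullable alternatives also conflict).

Productions for B:
  B → / ) B: FIRST = { '/' }
  B → f: FIRST = { 'f' }
  B → - / /: FIRST = { '-' }
  B → - E -: FIRST = { '-' }
  B → /: FIRST = { '/' }
E has only one production, so no FIRST/FIRST conflict is possible there.

Conflict for B: B → / ) B and B → /
  Overlap: { '/' }
Conflict for B: B → - / / and B → - E -
  Overlap: { '-' }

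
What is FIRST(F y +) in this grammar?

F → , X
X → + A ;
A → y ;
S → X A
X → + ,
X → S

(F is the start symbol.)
{ ',' }

FIRST sets of the non-terminals involved (from the grammar, by fixed-point iteration):
  FIRST(F) = { ',' }

To compute FIRST(F y +), process the symbols left to right:
Symbol F is a non-terminal. Add FIRST(F) \ {ε} = { ',' }
F is not nullable (ε ∉ FIRST(F)), so stop here.
FIRST(F y +) = { ',' }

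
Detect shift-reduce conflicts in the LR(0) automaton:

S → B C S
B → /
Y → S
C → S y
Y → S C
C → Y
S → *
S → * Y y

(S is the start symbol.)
Yes — I1: [S → * .] vs [B → . /]; I6: [Y → S .] vs [B → . /]; I11: [Y → S .] vs [B → . /]

A shift-reduce conflict occurs when an LR(0) state has both:
  - a complete (reduce) item [A → α .] (dot at the end), and
  - a shift item [B → β . c γ] (dot before a terminal).

Augment with S' → S and build the canonical LR(0) collection (I0 = CLOSURE({[S' → . S]}), then GOTO on every symbol after a dot until no new states appear). It has 14 states:
  I0: { [B → . /], [S → . * Y y], [S → . *], [S → . B C S], [S' → . S] }  — shift
  I1: { [B → . /], [S → * . Y y], [S → * .], [S → . * Y y], [S → . *], [S → . B C S], [Y → . S C], [Y → . S] }  — shift, reduce
  I2: { [B → / .] }  — reduce
  I3: { [B → . /], [C → . S y], [C → . Y], [S → . * Y y], [S → . *], [S → . B C S], [S → B . C S], [Y → . S C], [Y → . S] }  — shift
  I4: { [S' → S .] }  — accept
  I5: { [B → . /], [S → . * Y y], [S → . *], [S → . B C S], [S → B C . S] }  — shift
  I6: { [B → . /], [C → . S y], [C → . Y], [C → S . y], [S → . * Y y], [S → . *], [S → . B C S], [Y → . S C], [Y → . S], [Y → S . C], [Y → S .] }  — shift, reduce
  I7: { [C → Y .] }  — reduce
  I8: { [Y → S C .] }  — reduce
  I9: { [C → S y .] }  — reduce
  I10: { [S → B C S .] }  — reduce
  I11: { [B → . /], [C → . S y], [C → . Y], [S → . * Y y], [S → . *], [S → . B C S], [Y → . S C], [Y → . S], [Y → S . C], [Y → S .] }  — shift, reduce
  I12: { [S → * Y . y] }  — shift
  I13: { [S → * Y y .] }  — reduce

I1 contains reduce item [S → * .] and shift items [B → . /], [S → . *], [S → . * Y y] — shift-reduce conflict.
I6 contains reduce item [Y → S .] and shift items [B → . /], [C → S . y], [S → . *], [S → . * Y y] — shift-reduce conflict.
I11 contains reduce item [Y → S .] and shift items [B → . /], [S → . *], [S → . * Y y] — shift-reduce conflict.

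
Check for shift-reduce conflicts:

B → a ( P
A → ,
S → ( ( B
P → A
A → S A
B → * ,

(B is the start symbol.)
No shift-reduce conflicts

A shift-reduce conflict occurs when an LR(0) state has both:
  - a complete (reduce) item [A → α .] (dot at the end), and
  - a shift item [B → β . c γ] (dot before a terminal).

Augment with B' → B and build the canonical LR(0) collection (I0 = CLOSURE({[B' → . B]}), then GOTO on every symbol after a dot until no new states appear). It has 14 states:
  I0: { [B → . * ,], [B → . a ( P], [B' → . B] }  — shift
  I1: { [B → * . ,] }  — shift
  I2: { [B' → B .] }  — accept
  I3: { [B → a . ( P] }  — shift
  I4: { [A → . ,], [A → . S A], [B → a ( . P], [P → . A], [S → . ( ( B] }  — shift
  I5: { [S → ( . ( B] }  — shift
  I6: { [A → , .] }  — reduce
  I7: { [P → A .] }  — reduce
  I8: { [B → a ( P .] }  — reduce
  I9: { [A → . ,], [A → . S A], [A → S . A], [S → . ( ( B] }  — shift
  I10: { [A → S A .] }  — reduce
  I11: { [B → . * ,], [B → . a ( P], [S → ( ( . B] }  — shift
  I12: { [S → ( ( B .] }  — reduce
  I13: { [B → * , .] }  — reduce

No state contains both a complete item and a shift item.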